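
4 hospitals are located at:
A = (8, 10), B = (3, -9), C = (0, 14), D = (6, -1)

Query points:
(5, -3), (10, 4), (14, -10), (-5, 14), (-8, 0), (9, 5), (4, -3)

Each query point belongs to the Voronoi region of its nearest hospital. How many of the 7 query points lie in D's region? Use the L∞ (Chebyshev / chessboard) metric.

4

(5, -3) — d to each: A:13, B:6, C:17, D:2 → nearest is D
(10, 4) — d to each: A:6, B:13, C:10, D:5 → nearest is D
(14, -10) — d to each: A:20, B:11, C:24, D:9 → nearest is D
(-5, 14) — d to each: A:13, B:23, C:5, D:15 → nearest is C
(-8, 0) — d to each: A:16, B:11, C:14, D:14 → nearest is B
(9, 5) — d to each: A:5, B:14, C:9, D:6 → nearest is A
(4, -3) — d to each: A:13, B:6, C:17, D:2 → nearest is D
4 of the 7 points have D as nearest.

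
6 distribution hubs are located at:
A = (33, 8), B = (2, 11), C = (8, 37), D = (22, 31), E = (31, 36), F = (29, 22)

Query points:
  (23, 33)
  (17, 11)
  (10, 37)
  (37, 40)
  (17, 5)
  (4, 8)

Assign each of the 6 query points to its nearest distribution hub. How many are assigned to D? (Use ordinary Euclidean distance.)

(23, 33) — d² to each: A:725, B:925, C:241, D:5, E:73, F:157 → nearest is D
(17, 11) — d² to each: A:265, B:225, C:757, D:425, E:821, F:265 → nearest is B
(10, 37) — d² to each: A:1370, B:740, C:4, D:180, E:442, F:586 → nearest is C
(37, 40) — d² to each: A:1040, B:2066, C:850, D:306, E:52, F:388 → nearest is E
(17, 5) — d² to each: A:265, B:261, C:1105, D:701, E:1157, F:433 → nearest is B
(4, 8) — d² to each: A:841, B:13, C:857, D:853, E:1513, F:821 → nearest is B
1 of the 6 points has D as nearest.

1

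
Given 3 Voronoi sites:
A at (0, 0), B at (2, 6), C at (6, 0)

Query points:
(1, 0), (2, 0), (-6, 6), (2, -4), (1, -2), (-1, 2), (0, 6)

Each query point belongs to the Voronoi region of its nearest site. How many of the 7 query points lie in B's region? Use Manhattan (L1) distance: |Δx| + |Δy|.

2

(1, 0) — d to each: A:1, B:7, C:5 → nearest is A
(2, 0) — d to each: A:2, B:6, C:4 → nearest is A
(-6, 6) — d to each: A:12, B:8, C:18 → nearest is B
(2, -4) — d to each: A:6, B:10, C:8 → nearest is A
(1, -2) — d to each: A:3, B:9, C:7 → nearest is A
(-1, 2) — d to each: A:3, B:7, C:9 → nearest is A
(0, 6) — d to each: A:6, B:2, C:12 → nearest is B
2 of the 7 points have B as nearest.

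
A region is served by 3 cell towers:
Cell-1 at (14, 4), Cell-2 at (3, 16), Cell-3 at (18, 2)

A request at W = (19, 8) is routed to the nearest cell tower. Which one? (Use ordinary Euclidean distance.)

Cell-3

Squared Euclidean distances:
d²(W, Cell-1) = (19−14)² + (8−4)² = 25 + 16 = 41
d²(W, Cell-2) = (19−3)² + (8−16)² = 256 + 64 = 320
d²(W, Cell-3) = (19−18)² + (8−2)² = 1 + 36 = 37
Cell-3 is nearest.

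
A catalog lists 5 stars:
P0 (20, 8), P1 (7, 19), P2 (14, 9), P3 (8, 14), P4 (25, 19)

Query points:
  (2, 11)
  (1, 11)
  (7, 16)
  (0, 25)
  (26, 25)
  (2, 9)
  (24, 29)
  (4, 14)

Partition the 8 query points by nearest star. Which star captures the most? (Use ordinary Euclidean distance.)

P3

(2, 11) — d² to each: P0:333, P1:89, P2:148, P3:45, P4:593 → nearest is P3
(1, 11) — d² to each: P0:370, P1:100, P2:173, P3:58, P4:640 → nearest is P3
(7, 16) — d² to each: P0:233, P1:9, P2:98, P3:5, P4:333 → nearest is P3
(0, 25) — d² to each: P0:689, P1:85, P2:452, P3:185, P4:661 → nearest is P1
(26, 25) — d² to each: P0:325, P1:397, P2:400, P3:445, P4:37 → nearest is P4
(2, 9) — d² to each: P0:325, P1:125, P2:144, P3:61, P4:629 → nearest is P3
(24, 29) — d² to each: P0:457, P1:389, P2:500, P3:481, P4:101 → nearest is P4
(4, 14) — d² to each: P0:292, P1:34, P2:125, P3:16, P4:466 → nearest is P3
Tally — P1:1, P3:5, P4:2. P3 captures the most (5).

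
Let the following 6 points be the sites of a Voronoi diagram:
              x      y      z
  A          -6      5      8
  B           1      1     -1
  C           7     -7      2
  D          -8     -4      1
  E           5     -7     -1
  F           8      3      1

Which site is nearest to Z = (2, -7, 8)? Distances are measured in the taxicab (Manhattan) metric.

d(Z,A) = |2−(-6)| + |-7−5| + |8−8| = 8 + 12 + 0 = 20
d(Z,B) = |2−1| + |-7−1| + |8−(-1)| = 1 + 8 + 9 = 18
d(Z,C) = |2−7| + |-7−(-7)| + |8−2| = 5 + 0 + 6 = 11
d(Z,D) = |2−(-8)| + |-7−(-4)| + |8−1| = 10 + 3 + 7 = 20
d(Z,E) = |2−5| + |-7−(-7)| + |8−(-1)| = 3 + 0 + 9 = 12
d(Z,F) = |2−8| + |-7−3| + |8−1| = 6 + 10 + 7 = 23
Minimum is at C.

C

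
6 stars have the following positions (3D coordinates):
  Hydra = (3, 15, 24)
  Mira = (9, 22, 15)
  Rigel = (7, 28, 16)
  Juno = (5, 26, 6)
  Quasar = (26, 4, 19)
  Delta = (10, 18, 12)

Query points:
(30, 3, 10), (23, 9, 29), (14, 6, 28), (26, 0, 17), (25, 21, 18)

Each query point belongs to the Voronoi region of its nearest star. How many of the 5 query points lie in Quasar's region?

(30, 3, 10) — d² to each: Hydra:1069, Mira:827, Rigel:1190, Juno:1170, Quasar:98, Delta:629 → nearest is Quasar
(23, 9, 29) — d² to each: Hydra:461, Mira:561, Rigel:786, Juno:1142, Quasar:134, Delta:539 → nearest is Quasar
(14, 6, 28) — d² to each: Hydra:218, Mira:450, Rigel:677, Juno:965, Quasar:229, Delta:416 → nearest is Hydra
(26, 0, 17) — d² to each: Hydra:803, Mira:777, Rigel:1146, Juno:1238, Quasar:20, Delta:605 → nearest is Quasar
(25, 21, 18) — d² to each: Hydra:556, Mira:266, Rigel:377, Juno:569, Quasar:291, Delta:270 → nearest is Mira
3 of the 5 points have Quasar as nearest.

3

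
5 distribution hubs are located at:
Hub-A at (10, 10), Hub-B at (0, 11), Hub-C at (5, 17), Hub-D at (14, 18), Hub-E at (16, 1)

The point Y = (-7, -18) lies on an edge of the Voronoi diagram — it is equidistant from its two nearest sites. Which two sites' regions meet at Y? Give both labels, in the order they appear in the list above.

Hub-B and Hub-E

Squared distances from Y to each site:
d²(Y, Hub-A) = (-7−10)² + (-18−10)² = 289 + 784 = 1073
d²(Y, Hub-B) = (-7−0)² + (-18−11)² = 49 + 841 = 890
d²(Y, Hub-C) = (-7−5)² + (-18−17)² = 144 + 1225 = 1369
d²(Y, Hub-D) = (-7−14)² + (-18−18)² = 441 + 1296 = 1737
d²(Y, Hub-E) = (-7−16)² + (-18−1)² = 529 + 361 = 890
Y is equidistant from Hub-B and Hub-E (both at squared distance 890), and every other site is strictly farther — so Y lies on the Hub-B–Hub-E Voronoi edge.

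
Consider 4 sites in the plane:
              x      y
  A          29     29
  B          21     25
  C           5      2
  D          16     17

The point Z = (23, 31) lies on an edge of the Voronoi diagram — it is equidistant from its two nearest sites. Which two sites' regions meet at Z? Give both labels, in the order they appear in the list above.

Squared distances from Z to each site:
|ZA|² = (23−29)² + (31−29)² = 36 + 4 = 40
|ZB|² = (23−21)² + (31−25)² = 4 + 36 = 40
|ZC|² = (23−5)² + (31−2)² = 324 + 841 = 1165
|ZD|² = (23−16)² + (31−17)² = 49 + 196 = 245
Z is equidistant from A and B (both at squared distance 40), and every other site is strictly farther — so Z lies on the A–B Voronoi edge.

A and B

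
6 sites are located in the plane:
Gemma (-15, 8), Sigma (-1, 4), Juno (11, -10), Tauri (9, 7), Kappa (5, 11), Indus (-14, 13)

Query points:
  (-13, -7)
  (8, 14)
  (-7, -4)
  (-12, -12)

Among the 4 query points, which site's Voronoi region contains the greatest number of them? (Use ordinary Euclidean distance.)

Sigma

(-13, -7) — d² to each: Gemma:229, Sigma:265, Juno:585, Tauri:680, Kappa:648, Indus:401 → nearest is Gemma
(8, 14) — d² to each: Gemma:565, Sigma:181, Juno:585, Tauri:50, Kappa:18, Indus:485 → nearest is Kappa
(-7, -4) — d² to each: Gemma:208, Sigma:100, Juno:360, Tauri:377, Kappa:369, Indus:338 → nearest is Sigma
(-12, -12) — d² to each: Gemma:409, Sigma:377, Juno:533, Tauri:802, Kappa:818, Indus:629 → nearest is Sigma
Tally — Gemma:1, Sigma:2, Kappa:1. Sigma captures the most (2).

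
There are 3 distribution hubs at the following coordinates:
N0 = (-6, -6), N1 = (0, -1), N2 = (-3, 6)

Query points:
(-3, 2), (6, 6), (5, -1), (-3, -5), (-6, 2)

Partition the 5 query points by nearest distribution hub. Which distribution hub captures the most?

N2

(-3, 2) — d² to each: N0:73, N1:18, N2:16 → nearest is N2
(6, 6) — d² to each: N0:288, N1:85, N2:81 → nearest is N2
(5, -1) — d² to each: N0:146, N1:25, N2:113 → nearest is N1
(-3, -5) — d² to each: N0:10, N1:25, N2:121 → nearest is N0
(-6, 2) — d² to each: N0:64, N1:45, N2:25 → nearest is N2
Tally — N0:1, N1:1, N2:3. N2 captures the most (3).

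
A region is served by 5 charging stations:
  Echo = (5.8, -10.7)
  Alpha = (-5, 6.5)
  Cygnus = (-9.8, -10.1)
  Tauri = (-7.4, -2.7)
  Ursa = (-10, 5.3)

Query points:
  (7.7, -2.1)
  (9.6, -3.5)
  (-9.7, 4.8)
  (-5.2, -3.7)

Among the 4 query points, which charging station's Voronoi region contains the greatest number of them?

(7.7, -2.1) — d² to each: Echo:77.57, Alpha:235.25, Cygnus:370.25, Tauri:228.37, Ursa:368.05 → nearest is Echo
(9.6, -3.5) — d² to each: Echo:66.28, Alpha:313.16, Cygnus:419.92, Tauri:289.64, Ursa:461.6 → nearest is Echo
(-9.7, 4.8) — d² to each: Echo:480.5, Alpha:24.98, Cygnus:222.02, Tauri:61.54, Ursa:0.34 → nearest is Ursa
(-5.2, -3.7) — d² to each: Echo:170, Alpha:104.08, Cygnus:62.12, Tauri:5.84, Ursa:104.04 → nearest is Tauri
Tally — Echo:2, Tauri:1, Ursa:1. Echo captures the most (2).

Echo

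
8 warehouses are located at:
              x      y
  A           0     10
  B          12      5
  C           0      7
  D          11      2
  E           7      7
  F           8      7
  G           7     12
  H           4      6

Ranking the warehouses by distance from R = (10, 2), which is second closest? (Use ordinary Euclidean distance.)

Since √ is increasing, it suffices to compare squared distances:
|RA|² = (10−0)² + (2−10)² = 100 + 64 = 164
|RB|² = (10−12)² + (2−5)² = 4 + 9 = 13
|RC|² = (10−0)² + (2−7)² = 100 + 25 = 125
|RD|² = (10−11)² + (2−2)² = 1 + 0 = 1
|RE|² = (10−7)² + (2−7)² = 9 + 25 = 34
|RF|² = (10−8)² + (2−7)² = 4 + 25 = 29
|RG|² = (10−7)² + (2−12)² = 9 + 100 = 109
|RH|² = (10−4)² + (2−6)² = 36 + 16 = 52
Sorted ascending: D, B, F, … — the second-nearest is B.

B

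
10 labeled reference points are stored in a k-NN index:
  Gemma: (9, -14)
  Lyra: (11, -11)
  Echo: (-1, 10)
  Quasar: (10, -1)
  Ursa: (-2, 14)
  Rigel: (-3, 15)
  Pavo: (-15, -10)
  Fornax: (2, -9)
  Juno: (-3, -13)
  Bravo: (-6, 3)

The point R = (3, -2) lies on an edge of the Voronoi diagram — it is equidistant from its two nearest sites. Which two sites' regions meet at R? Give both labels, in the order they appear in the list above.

Quasar and Fornax

Squared distances from R to each site:
d²(R, Gemma) = 36 + 144 = 180
d²(R, Lyra) = 64 + 81 = 145
d²(R, Echo) = 16 + 144 = 160
d²(R, Quasar) = 49 + 1 = 50
d²(R, Ursa) = 25 + 256 = 281
d²(R, Rigel) = 36 + 289 = 325
d²(R, Pavo) = 324 + 64 = 388
d²(R, Fornax) = 1 + 49 = 50
d²(R, Juno) = 36 + 121 = 157
d²(R, Bravo) = 81 + 25 = 106
R is equidistant from Quasar and Fornax (both at squared distance 50), and every other site is strictly farther — so R lies on the Quasar–Fornax Voronoi edge.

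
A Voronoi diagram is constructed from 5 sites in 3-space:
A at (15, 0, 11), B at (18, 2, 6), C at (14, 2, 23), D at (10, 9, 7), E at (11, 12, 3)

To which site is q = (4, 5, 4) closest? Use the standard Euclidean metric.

Since √ is increasing, it suffices to compare squared distances:
|qA|² = (4−15)² + (5−0)² + (4−11)² = 121 + 25 + 49 = 195
|qB|² = (4−18)² + (5−2)² + (4−6)² = 196 + 9 + 4 = 209
|qC|² = (4−14)² + (5−2)² + (4−23)² = 100 + 9 + 361 = 470
|qD|² = (4−10)² + (5−9)² + (4−7)² = 36 + 16 + 9 = 61
|qE|² = (4−11)² + (5−12)² + (4−3)² = 49 + 49 + 1 = 99
The smallest is to D, so q lies in the Voronoi region of D.

D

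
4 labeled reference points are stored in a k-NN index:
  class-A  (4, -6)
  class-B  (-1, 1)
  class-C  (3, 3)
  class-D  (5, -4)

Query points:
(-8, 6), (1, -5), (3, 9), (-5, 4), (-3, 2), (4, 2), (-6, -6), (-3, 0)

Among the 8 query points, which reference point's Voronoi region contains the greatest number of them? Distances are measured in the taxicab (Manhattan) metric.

class-B

(-8, 6) — d to each: class-A:24, class-B:12, class-C:14, class-D:23 → nearest is class-B
(1, -5) — d to each: class-A:4, class-B:8, class-C:10, class-D:5 → nearest is class-A
(3, 9) — d to each: class-A:16, class-B:12, class-C:6, class-D:15 → nearest is class-C
(-5, 4) — d to each: class-A:19, class-B:7, class-C:9, class-D:18 → nearest is class-B
(-3, 2) — d to each: class-A:15, class-B:3, class-C:7, class-D:14 → nearest is class-B
(4, 2) — d to each: class-A:8, class-B:6, class-C:2, class-D:7 → nearest is class-C
(-6, -6) — d to each: class-A:10, class-B:12, class-C:18, class-D:13 → nearest is class-A
(-3, 0) — d to each: class-A:13, class-B:3, class-C:9, class-D:12 → nearest is class-B
Tally — class-A:2, class-B:4, class-C:2. class-B captures the most (4).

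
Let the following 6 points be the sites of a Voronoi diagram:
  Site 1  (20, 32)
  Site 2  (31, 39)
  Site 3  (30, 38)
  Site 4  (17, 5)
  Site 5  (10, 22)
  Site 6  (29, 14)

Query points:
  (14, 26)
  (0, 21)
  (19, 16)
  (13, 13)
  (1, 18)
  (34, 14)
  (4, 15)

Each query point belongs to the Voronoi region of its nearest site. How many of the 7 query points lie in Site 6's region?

(14, 26) — d² to each: Site 1:72, Site 2:458, Site 3:400, Site 4:450, Site 5:32, Site 6:369 → nearest is Site 5
(0, 21) — d² to each: Site 1:521, Site 2:1285, Site 3:1189, Site 4:545, Site 5:101, Site 6:890 → nearest is Site 5
(19, 16) — d² to each: Site 1:257, Site 2:673, Site 3:605, Site 4:125, Site 5:117, Site 6:104 → nearest is Site 6
(13, 13) — d² to each: Site 1:410, Site 2:1000, Site 3:914, Site 4:80, Site 5:90, Site 6:257 → nearest is Site 4
(1, 18) — d² to each: Site 1:557, Site 2:1341, Site 3:1241, Site 4:425, Site 5:97, Site 6:800 → nearest is Site 5
(34, 14) — d² to each: Site 1:520, Site 2:634, Site 3:592, Site 4:370, Site 5:640, Site 6:25 → nearest is Site 6
(4, 15) — d² to each: Site 1:545, Site 2:1305, Site 3:1205, Site 4:269, Site 5:85, Site 6:626 → nearest is Site 5
2 of the 7 points have Site 6 as nearest.

2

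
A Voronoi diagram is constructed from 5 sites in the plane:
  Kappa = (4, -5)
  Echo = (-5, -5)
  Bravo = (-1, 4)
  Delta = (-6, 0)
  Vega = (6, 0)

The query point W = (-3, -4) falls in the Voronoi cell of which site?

Compare squared distances (the ordering matches that of the actual distances):
d²(W, Kappa) = (-3−4)² + (-4−(-5))² = 49 + 1 = 50
d²(W, Echo) = (-3−(-5))² + (-4−(-5))² = 4 + 1 = 5
d²(W, Bravo) = (-3−(-1))² + (-4−4)² = 4 + 64 = 68
d²(W, Delta) = (-3−(-6))² + (-4−0)² = 9 + 16 = 25
d²(W, Vega) = (-3−6)² + (-4−0)² = 81 + 16 = 97
Echo is nearest.

Echo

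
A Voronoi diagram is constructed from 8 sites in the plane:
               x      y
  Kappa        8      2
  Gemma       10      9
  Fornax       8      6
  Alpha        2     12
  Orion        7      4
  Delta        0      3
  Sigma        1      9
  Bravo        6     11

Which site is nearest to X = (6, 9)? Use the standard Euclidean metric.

Since √ is increasing, it suffices to compare squared distances:
d²(X, Kappa) = 4 + 49 = 53
d²(X, Gemma) = 16 + 0 = 16
d²(X, Fornax) = 4 + 9 = 13
d²(X, Alpha) = 16 + 9 = 25
d²(X, Orion) = 1 + 25 = 26
d²(X, Delta) = 36 + 36 = 72
d²(X, Sigma) = 25 + 0 = 25
d²(X, Bravo) = 0 + 4 = 4
Minimum is at Bravo.

Bravo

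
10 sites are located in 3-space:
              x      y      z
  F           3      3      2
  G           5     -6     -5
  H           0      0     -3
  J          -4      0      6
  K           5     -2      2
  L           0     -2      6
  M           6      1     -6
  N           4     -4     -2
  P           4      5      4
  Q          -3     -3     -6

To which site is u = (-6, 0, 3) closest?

J

Since √ is increasing, it suffices to compare squared distances:
|uF|² = (-6−3)² + (0−3)² + (3−2)² = 81 + 9 + 1 = 91
|uG|² = (-6−5)² + (0−(-6))² + (3−(-5))² = 121 + 36 + 64 = 221
|uH|² = (-6−0)² + (0−0)² + (3−(-3))² = 36 + 0 + 36 = 72
|uJ|² = (-6−(-4))² + (0−0)² + (3−6)² = 4 + 0 + 9 = 13
|uK|² = (-6−5)² + (0−(-2))² + (3−2)² = 121 + 4 + 1 = 126
|uL|² = (-6−0)² + (0−(-2))² + (3−6)² = 36 + 4 + 9 = 49
|uM|² = (-6−6)² + (0−1)² + (3−(-6))² = 144 + 1 + 81 = 226
|uN|² = (-6−4)² + (0−(-4))² + (3−(-2))² = 100 + 16 + 25 = 141
|uP|² = (-6−4)² + (0−5)² + (3−4)² = 100 + 25 + 1 = 126
|uQ|² = (-6−(-3))² + (0−(-3))² + (3−(-6))² = 9 + 9 + 81 = 99
J is nearest.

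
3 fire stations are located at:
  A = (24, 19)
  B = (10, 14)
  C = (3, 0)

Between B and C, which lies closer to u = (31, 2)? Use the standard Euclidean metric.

Compare squared distances:
|uB|² = (31−10)² + (2−14)² = 441 + 144 = 585
|uC|² = (31−3)² + (2−0)² = 784 + 4 = 788
585 < 788, so B is closer.

B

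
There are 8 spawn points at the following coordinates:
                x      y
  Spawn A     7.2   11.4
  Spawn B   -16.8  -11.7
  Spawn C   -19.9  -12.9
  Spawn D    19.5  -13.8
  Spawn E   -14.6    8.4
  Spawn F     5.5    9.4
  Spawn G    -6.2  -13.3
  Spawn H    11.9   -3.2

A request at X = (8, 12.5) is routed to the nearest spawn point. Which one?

Since √ is increasing, it suffices to compare squared distances:
d²(X, Spawn A) = (8−7.2)² + (12.5−11.4)² = 0.64 + 1.21 = 1.85
d²(X, Spawn B) = (8−(-16.8))² + (12.5−(-11.7))² = 615.04 + 585.64 = 1200.68
d²(X, Spawn C) = (8−(-19.9))² + (12.5−(-12.9))² = 778.41 + 645.16 = 1423.57
d²(X, Spawn D) = (8−19.5)² + (12.5−(-13.8))² = 132.25 + 691.69 = 823.94
d²(X, Spawn E) = (8−(-14.6))² + (12.5−8.4)² = 510.76 + 16.81 = 527.57
d²(X, Spawn F) = (8−5.5)² + (12.5−9.4)² = 6.25 + 9.61 = 15.86
d²(X, Spawn G) = (8−(-6.2))² + (12.5−(-13.3))² = 201.64 + 665.64 = 867.28
d²(X, Spawn H) = (8−11.9)² + (12.5−(-3.2))² = 15.21 + 246.49 = 261.7
Spawn A is nearest.

Spawn A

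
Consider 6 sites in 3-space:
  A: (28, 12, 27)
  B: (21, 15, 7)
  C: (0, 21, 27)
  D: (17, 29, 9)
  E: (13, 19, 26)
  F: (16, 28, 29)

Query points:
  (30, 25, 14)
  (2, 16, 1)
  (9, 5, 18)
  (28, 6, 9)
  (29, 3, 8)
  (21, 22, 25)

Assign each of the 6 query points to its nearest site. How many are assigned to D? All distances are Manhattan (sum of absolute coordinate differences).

(30, 25, 14) — d to each: A:28, B:26, C:47, D:22, E:35, F:32 → nearest is D
(2, 16, 1) — d to each: A:56, B:26, C:33, D:36, E:39, F:54 → nearest is B
(9, 5, 18) — d to each: A:35, B:33, C:34, D:41, E:26, F:41 → nearest is E
(28, 6, 9) — d to each: A:24, B:18, C:61, D:34, E:45, F:54 → nearest is B
(29, 3, 8) — d to each: A:29, B:21, C:66, D:39, E:50, F:59 → nearest is B
(21, 22, 25) — d to each: A:19, B:25, C:24, D:27, E:12, F:15 → nearest is E
1 of the 6 points has D as nearest.

1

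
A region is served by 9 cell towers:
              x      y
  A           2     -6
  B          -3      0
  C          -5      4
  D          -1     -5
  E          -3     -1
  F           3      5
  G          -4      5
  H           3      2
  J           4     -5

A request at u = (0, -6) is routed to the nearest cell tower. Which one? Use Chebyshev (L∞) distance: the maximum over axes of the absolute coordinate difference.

d(u,A) = max(2, 0) = 2
d(u,B) = max(3, 6) = 6
d(u,C) = max(5, 10) = 10
d(u,D) = max(1, 1) = 1
d(u,E) = max(3, 5) = 5
d(u,F) = max(3, 11) = 11
d(u,G) = max(4, 11) = 11
d(u,H) = max(3, 8) = 8
d(u,J) = max(4, 1) = 4
D is nearest.

D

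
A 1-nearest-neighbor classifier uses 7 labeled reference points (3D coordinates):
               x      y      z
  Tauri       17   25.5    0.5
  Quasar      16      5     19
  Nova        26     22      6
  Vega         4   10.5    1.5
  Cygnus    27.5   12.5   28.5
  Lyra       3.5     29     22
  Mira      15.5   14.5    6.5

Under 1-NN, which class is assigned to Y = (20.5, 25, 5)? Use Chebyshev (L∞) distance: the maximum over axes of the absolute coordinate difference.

Tauri

d(Y, Tauri) = max(3.5, 0.5, 4.5) = 4.5
d(Y, Quasar) = max(4.5, 20, 14) = 20
d(Y, Nova) = max(5.5, 3, 1) = 5.5
d(Y, Vega) = max(16.5, 14.5, 3.5) = 16.5
d(Y, Cygnus) = max(7, 12.5, 23.5) = 23.5
d(Y, Lyra) = max(17, 4, 17) = 17
d(Y, Mira) = max(5, 10.5, 1.5) = 10.5
Minimum is at Tauri.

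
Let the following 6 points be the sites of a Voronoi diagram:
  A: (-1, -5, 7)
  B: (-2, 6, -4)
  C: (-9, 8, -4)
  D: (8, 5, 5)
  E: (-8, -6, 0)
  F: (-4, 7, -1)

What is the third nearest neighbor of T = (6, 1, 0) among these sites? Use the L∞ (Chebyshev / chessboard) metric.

B

d(T,A) = max(7, 6, 7) = 7
d(T,B) = max(8, 5, 4) = 8
d(T,C) = max(15, 7, 4) = 15
d(T,D) = max(2, 4, 5) = 5
d(T,E) = max(14, 7, 0) = 14
d(T,F) = max(10, 6, 1) = 10
Sorted ascending: D, A, B, F, … — the third-nearest is B.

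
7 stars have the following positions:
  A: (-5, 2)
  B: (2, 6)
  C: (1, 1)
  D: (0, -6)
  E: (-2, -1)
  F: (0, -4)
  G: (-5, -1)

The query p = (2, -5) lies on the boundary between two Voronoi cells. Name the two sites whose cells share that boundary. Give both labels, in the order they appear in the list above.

Squared distances from p to each site:
|pA|² = (2−(-5))² + (-5−2)² = 49 + 49 = 98
|pB|² = (2−2)² + (-5−6)² = 0 + 121 = 121
|pC|² = (2−1)² + (-5−1)² = 1 + 36 = 37
|pD|² = (2−0)² + (-5−(-6))² = 4 + 1 = 5
|pE|² = (2−(-2))² + (-5−(-1))² = 16 + 16 = 32
|pF|² = (2−0)² + (-5−(-4))² = 4 + 1 = 5
|pG|² = (2−(-5))² + (-5−(-1))² = 49 + 16 = 65
p is equidistant from D and F (both at squared distance 5), and every other site is strictly farther — so p lies on the D–F Voronoi edge.

D and F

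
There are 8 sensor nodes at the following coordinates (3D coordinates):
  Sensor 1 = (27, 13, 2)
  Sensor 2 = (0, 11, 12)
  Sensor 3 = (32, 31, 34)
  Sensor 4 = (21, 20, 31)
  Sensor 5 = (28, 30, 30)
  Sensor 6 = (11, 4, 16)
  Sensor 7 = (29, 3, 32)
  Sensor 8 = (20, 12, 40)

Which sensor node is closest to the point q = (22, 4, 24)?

Sensor 7

Squared Euclidean distances:
d²(q, Sensor 1) = 25 + 81 + 484 = 590
d²(q, Sensor 2) = 484 + 49 + 144 = 677
d²(q, Sensor 3) = 100 + 729 + 100 = 929
d²(q, Sensor 4) = 1 + 256 + 49 = 306
d²(q, Sensor 5) = 36 + 676 + 36 = 748
d²(q, Sensor 6) = 121 + 0 + 64 = 185
d²(q, Sensor 7) = 49 + 1 + 64 = 114
d²(q, Sensor 8) = 4 + 64 + 256 = 324
The smallest is to Sensor 7, so q lies in the Voronoi region of Sensor 7.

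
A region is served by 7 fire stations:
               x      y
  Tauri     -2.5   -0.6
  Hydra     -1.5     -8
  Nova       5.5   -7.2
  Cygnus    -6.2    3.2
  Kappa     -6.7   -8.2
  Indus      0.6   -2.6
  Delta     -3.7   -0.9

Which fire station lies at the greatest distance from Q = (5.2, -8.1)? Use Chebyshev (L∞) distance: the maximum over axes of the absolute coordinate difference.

d(Q, Tauri) = max(7.7, 7.5) = 7.7
d(Q, Hydra) = max(6.7, 0.1) = 6.7
d(Q, Nova) = max(0.3, 0.9) = 0.9
d(Q, Cygnus) = max(11.4, 11.3) = 11.4
d(Q, Kappa) = max(11.9, 0.1) = 11.9
d(Q, Indus) = max(4.6, 5.5) = 5.5
d(Q, Delta) = max(8.9, 7.2) = 8.9
The largest is to Kappa.

Kappa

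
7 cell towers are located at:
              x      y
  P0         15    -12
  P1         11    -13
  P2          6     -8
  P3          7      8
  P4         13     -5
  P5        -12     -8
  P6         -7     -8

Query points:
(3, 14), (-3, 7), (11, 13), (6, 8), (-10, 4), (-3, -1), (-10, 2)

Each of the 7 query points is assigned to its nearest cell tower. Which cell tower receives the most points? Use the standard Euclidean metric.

(3, 14) — d² to each: P0:820, P1:793, P2:493, P3:52, P4:461, P5:709, P6:584 → nearest is P3
(-3, 7) — d² to each: P0:685, P1:596, P2:306, P3:101, P4:400, P5:306, P6:241 → nearest is P3
(11, 13) — d² to each: P0:641, P1:676, P2:466, P3:41, P4:328, P5:970, P6:765 → nearest is P3
(6, 8) — d² to each: P0:481, P1:466, P2:256, P3:1, P4:218, P5:580, P6:425 → nearest is P3
(-10, 4) — d² to each: P0:881, P1:730, P2:400, P3:305, P4:610, P5:148, P6:153 → nearest is P5
(-3, -1) — d² to each: P0:445, P1:340, P2:130, P3:181, P4:272, P5:130, P6:65 → nearest is P6
(-10, 2) — d² to each: P0:821, P1:666, P2:356, P3:325, P4:578, P5:104, P6:109 → nearest is P5
Tally — P3:4, P5:2, P6:1. P3 captures the most (4).

P3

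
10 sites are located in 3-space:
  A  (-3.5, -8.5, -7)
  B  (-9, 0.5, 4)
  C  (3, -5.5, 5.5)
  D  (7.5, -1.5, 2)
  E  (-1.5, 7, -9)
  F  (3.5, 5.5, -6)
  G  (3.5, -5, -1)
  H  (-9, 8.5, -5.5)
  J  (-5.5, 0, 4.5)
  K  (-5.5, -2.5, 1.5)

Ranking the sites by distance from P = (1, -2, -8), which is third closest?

Compare squared distances (the ordering matches that of the actual distances):
|PA|² = (1−(-3.5))² + (-2−(-8.5))² + (-8−(-7))² = 20.25 + 42.25 + 1 = 63.5
|PB|² = (1−(-9))² + (-2−0.5)² + (-8−4)² = 100 + 6.25 + 144 = 250.25
|PC|² = (1−3)² + (-2−(-5.5))² + (-8−5.5)² = 4 + 12.25 + 182.25 = 198.5
|PD|² = (1−7.5)² + (-2−(-1.5))² + (-8−2)² = 42.25 + 0.25 + 100 = 142.5
|PE|² = (1−(-1.5))² + (-2−7)² + (-8−(-9))² = 6.25 + 81 + 1 = 88.25
|PF|² = (1−3.5)² + (-2−5.5)² + (-8−(-6))² = 6.25 + 56.25 + 4 = 66.5
|PG|² = (1−3.5)² + (-2−(-5))² + (-8−(-1))² = 6.25 + 9 + 49 = 64.25
|PH|² = (1−(-9))² + (-2−8.5)² + (-8−(-5.5))² = 100 + 110.25 + 6.25 = 216.5
|PJ|² = (1−(-5.5))² + (-2−0)² + (-8−4.5)² = 42.25 + 4 + 156.25 = 202.5
|PK|² = (1−(-5.5))² + (-2−(-2.5))² + (-8−1.5)² = 42.25 + 0.25 + 90.25 = 132.75
Sorted ascending: A, G, F, E, … — the third-nearest is F.

F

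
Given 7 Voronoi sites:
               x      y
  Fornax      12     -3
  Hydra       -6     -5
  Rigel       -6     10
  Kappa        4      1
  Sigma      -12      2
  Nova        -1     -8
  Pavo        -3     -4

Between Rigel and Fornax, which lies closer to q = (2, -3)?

Compare squared distances:
d²(q, Rigel) = (2−(-6))² + (-3−10)² = 64 + 169 = 233
d²(q, Fornax) = (2−12)² + (-3−(-3))² = 100 + 0 = 100
233 > 100, so Fornax is closer.

Fornax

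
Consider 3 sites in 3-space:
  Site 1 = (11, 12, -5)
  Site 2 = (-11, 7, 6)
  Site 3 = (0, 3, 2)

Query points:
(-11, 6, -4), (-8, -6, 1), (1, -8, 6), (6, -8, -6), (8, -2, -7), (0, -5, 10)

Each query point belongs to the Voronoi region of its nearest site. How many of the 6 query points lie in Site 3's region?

(-11, 6, -4) — d² to each: Site 1:521, Site 2:101, Site 3:166 → nearest is Site 2
(-8, -6, 1) — d² to each: Site 1:721, Site 2:203, Site 3:146 → nearest is Site 3
(1, -8, 6) — d² to each: Site 1:621, Site 2:369, Site 3:138 → nearest is Site 3
(6, -8, -6) — d² to each: Site 1:426, Site 2:658, Site 3:221 → nearest is Site 3
(8, -2, -7) — d² to each: Site 1:209, Site 2:611, Site 3:170 → nearest is Site 3
(0, -5, 10) — d² to each: Site 1:635, Site 2:281, Site 3:128 → nearest is Site 3
5 of the 6 points have Site 3 as nearest.

5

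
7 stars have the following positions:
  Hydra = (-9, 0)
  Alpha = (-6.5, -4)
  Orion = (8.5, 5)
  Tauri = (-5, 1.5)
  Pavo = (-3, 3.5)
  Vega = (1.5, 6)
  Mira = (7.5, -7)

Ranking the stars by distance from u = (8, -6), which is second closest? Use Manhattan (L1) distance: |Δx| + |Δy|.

Orion

d(u, Hydra) = |8−(-9)| + |-6−0| = 17 + 6 = 23
d(u, Alpha) = |8−(-6.5)| + |-6−(-4)| = 14.5 + 2 = 16.5
d(u, Orion) = |8−8.5| + |-6−5| = 0.5 + 11 = 11.5
d(u, Tauri) = |8−(-5)| + |-6−1.5| = 13 + 7.5 = 20.5
d(u, Pavo) = |8−(-3)| + |-6−3.5| = 11 + 9.5 = 20.5
d(u, Vega) = |8−1.5| + |-6−6| = 6.5 + 12 = 18.5
d(u, Mira) = |8−7.5| + |-6−(-7)| = 0.5 + 1 = 1.5
Sorted ascending: Mira, Orion, Alpha, … — the second-nearest is Orion.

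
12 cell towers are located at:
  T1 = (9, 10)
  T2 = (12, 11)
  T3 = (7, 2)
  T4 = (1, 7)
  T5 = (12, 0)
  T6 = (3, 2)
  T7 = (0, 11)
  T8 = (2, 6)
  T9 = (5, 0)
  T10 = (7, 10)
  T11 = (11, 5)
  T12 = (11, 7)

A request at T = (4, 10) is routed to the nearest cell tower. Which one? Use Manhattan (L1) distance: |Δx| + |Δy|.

d(T,T1) = 5 + 0 = 5
d(T,T2) = 8 + 1 = 9
d(T,T3) = 3 + 8 = 11
d(T,T4) = 3 + 3 = 6
d(T,T5) = 8 + 10 = 18
d(T,T6) = 1 + 8 = 9
d(T,T7) = 4 + 1 = 5
d(T,T8) = 2 + 4 = 6
d(T,T9) = 1 + 10 = 11
d(T, T10) = 3 + 0 = 3
d(T, T11) = 7 + 5 = 12
d(T, T12) = 7 + 3 = 10
Minimum is at T10.

T10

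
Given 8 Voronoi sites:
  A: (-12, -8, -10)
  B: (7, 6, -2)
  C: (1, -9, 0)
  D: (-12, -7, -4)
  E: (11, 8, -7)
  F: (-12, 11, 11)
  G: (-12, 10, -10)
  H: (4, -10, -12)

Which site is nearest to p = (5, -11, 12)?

C

Squared Euclidean distances:
|pA|² = 289 + 9 + 484 = 782
|pB|² = 4 + 289 + 196 = 489
|pC|² = 16 + 4 + 144 = 164
|pD|² = 289 + 16 + 256 = 561
|pE|² = 36 + 361 + 361 = 758
|pF|² = 289 + 484 + 1 = 774
|pG|² = 289 + 441 + 484 = 1214
|pH|² = 1 + 1 + 576 = 578
Minimum is at C.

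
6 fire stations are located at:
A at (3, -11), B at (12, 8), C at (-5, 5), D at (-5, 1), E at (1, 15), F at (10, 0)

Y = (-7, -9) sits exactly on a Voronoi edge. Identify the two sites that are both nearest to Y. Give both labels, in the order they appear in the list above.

Squared distances from Y to each site:
|YA|² = (-7−3)² + (-9−(-11))² = 100 + 4 = 104
|YB|² = (-7−12)² + (-9−8)² = 361 + 289 = 650
|YC|² = (-7−(-5))² + (-9−5)² = 4 + 196 = 200
|YD|² = (-7−(-5))² + (-9−1)² = 4 + 100 = 104
|YE|² = (-7−1)² + (-9−15)² = 64 + 576 = 640
|YF|² = (-7−10)² + (-9−0)² = 289 + 81 = 370
Y is equidistant from A and D (both at squared distance 104), and every other site is strictly farther — so Y lies on the A–D Voronoi edge.

A and D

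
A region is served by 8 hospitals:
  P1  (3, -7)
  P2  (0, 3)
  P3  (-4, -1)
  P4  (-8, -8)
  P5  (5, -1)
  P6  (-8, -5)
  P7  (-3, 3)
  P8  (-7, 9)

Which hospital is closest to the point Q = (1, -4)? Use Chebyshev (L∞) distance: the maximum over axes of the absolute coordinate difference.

d(Q,P1) = max(2, 3) = 3
d(Q,P2) = max(1, 7) = 7
d(Q,P3) = max(5, 3) = 5
d(Q,P4) = max(9, 4) = 9
d(Q,P5) = max(4, 3) = 4
d(Q,P6) = max(9, 1) = 9
d(Q,P7) = max(4, 7) = 7
d(Q,P8) = max(8, 13) = 13
The smallest is to P1, so Q lies in the Voronoi region of P1.

P1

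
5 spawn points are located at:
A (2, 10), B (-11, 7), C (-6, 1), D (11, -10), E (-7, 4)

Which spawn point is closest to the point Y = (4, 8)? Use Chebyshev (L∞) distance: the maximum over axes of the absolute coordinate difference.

A

d(Y,A) = max(2, 2) = 2
d(Y,B) = max(15, 1) = 15
d(Y,C) = max(10, 7) = 10
d(Y,D) = max(7, 18) = 18
d(Y,E) = max(11, 4) = 11
Minimum is at A.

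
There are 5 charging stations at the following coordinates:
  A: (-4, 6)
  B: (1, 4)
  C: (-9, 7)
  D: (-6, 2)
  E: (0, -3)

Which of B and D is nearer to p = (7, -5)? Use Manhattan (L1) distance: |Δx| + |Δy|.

d(p,B) = |7−1| + |-5−4| = 6 + 9 = 15
d(p,D) = |7−(-6)| + |-5−2| = 13 + 7 = 20
15 < 20, so B is closer.

B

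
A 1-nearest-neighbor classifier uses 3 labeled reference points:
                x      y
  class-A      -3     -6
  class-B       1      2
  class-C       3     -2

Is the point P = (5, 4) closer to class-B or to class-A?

class-B

Compare squared distances:
d²(P, class-B) = (5−1)² + (4−2)² = 16 + 4 = 20
d²(P, class-A) = (5−(-3))² + (4−(-6))² = 64 + 100 = 164
20 < 164, so class-B is closer.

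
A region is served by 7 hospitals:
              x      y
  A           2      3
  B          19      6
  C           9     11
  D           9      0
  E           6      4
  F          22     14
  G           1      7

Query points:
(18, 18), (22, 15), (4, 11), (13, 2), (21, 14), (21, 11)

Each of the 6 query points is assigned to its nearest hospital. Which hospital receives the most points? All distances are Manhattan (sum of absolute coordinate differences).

F

(18, 18) — d to each: A:31, B:13, C:16, D:27, E:26, F:8, G:28 → nearest is F
(22, 15) — d to each: A:32, B:12, C:17, D:28, E:27, F:1, G:29 → nearest is F
(4, 11) — d to each: A:10, B:20, C:5, D:16, E:9, F:21, G:7 → nearest is C
(13, 2) — d to each: A:12, B:10, C:13, D:6, E:9, F:21, G:17 → nearest is D
(21, 14) — d to each: A:30, B:10, C:15, D:26, E:25, F:1, G:27 → nearest is F
(21, 11) — d to each: A:27, B:7, C:12, D:23, E:22, F:4, G:24 → nearest is F
Tally — C:1, D:1, F:4. F captures the most (4).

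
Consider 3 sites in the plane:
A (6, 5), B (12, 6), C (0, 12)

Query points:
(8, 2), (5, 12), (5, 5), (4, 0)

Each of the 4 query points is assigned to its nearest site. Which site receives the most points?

A

(8, 2) — d² to each: A:13, B:32, C:164 → nearest is A
(5, 12) — d² to each: A:50, B:85, C:25 → nearest is C
(5, 5) — d² to each: A:1, B:50, C:74 → nearest is A
(4, 0) — d² to each: A:29, B:100, C:160 → nearest is A
Tally — A:3, C:1. A captures the most (3).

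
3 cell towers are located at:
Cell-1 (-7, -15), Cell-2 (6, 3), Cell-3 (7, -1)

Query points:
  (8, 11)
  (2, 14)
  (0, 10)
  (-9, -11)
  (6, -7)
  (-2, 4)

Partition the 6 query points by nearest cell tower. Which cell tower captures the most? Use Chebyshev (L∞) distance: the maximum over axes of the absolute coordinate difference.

(8, 11) — d to each: Cell-1:26, Cell-2:8, Cell-3:12 → nearest is Cell-2
(2, 14) — d to each: Cell-1:29, Cell-2:11, Cell-3:15 → nearest is Cell-2
(0, 10) — d to each: Cell-1:25, Cell-2:7, Cell-3:11 → nearest is Cell-2
(-9, -11) — d to each: Cell-1:4, Cell-2:15, Cell-3:16 → nearest is Cell-1
(6, -7) — d to each: Cell-1:13, Cell-2:10, Cell-3:6 → nearest is Cell-3
(-2, 4) — d to each: Cell-1:19, Cell-2:8, Cell-3:9 → nearest is Cell-2
Tally — Cell-1:1, Cell-2:4, Cell-3:1. Cell-2 captures the most (4).

Cell-2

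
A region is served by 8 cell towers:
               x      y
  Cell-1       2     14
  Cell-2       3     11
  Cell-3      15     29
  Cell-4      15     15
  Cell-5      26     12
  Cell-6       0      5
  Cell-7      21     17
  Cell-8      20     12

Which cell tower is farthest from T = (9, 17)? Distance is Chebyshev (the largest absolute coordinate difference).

d(T, Cell-1) = max(7, 3) = 7
d(T, Cell-2) = max(6, 6) = 6
d(T, Cell-3) = max(6, 12) = 12
d(T, Cell-4) = max(6, 2) = 6
d(T, Cell-5) = max(17, 5) = 17
d(T, Cell-6) = max(9, 12) = 12
d(T, Cell-7) = max(12, 0) = 12
d(T, Cell-8) = max(11, 5) = 11
The largest is to Cell-5.

Cell-5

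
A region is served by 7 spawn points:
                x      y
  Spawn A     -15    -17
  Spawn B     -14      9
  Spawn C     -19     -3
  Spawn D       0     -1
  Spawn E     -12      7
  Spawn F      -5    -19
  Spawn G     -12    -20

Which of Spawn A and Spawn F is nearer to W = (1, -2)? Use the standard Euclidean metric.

Compare squared distances:
d²(W, Spawn A) = (1−(-15))² + (-2−(-17))² = 256 + 225 = 481
d²(W, Spawn F) = (1−(-5))² + (-2−(-19))² = 36 + 289 = 325
481 > 325, so Spawn F is closer.

Spawn F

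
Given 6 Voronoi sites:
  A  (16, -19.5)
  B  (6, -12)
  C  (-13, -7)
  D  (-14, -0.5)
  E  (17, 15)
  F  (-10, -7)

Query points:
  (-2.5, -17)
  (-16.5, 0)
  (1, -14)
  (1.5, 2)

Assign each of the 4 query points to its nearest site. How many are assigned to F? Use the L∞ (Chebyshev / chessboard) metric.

(-2.5, -17) — d to each: A:18.5, B:8.5, C:10.5, D:16.5, E:32, F:10 → nearest is B
(-16.5, 0) — d to each: A:32.5, B:22.5, C:7, D:2.5, E:33.5, F:7 → nearest is D
(1, -14) — d to each: A:15, B:5, C:14, D:15, E:29, F:11 → nearest is B
(1.5, 2) — d to each: A:21.5, B:14, C:14.5, D:15.5, E:15.5, F:11.5 → nearest is F
1 of the 4 points has F as nearest.

1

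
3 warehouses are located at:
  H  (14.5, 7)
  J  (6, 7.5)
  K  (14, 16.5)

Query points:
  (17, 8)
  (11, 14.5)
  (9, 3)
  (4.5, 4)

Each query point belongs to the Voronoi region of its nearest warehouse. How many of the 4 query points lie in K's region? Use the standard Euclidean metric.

1

(17, 8) — d² to each: H:7.25, J:121.25, K:81.25 → nearest is H
(11, 14.5) — d² to each: H:68.5, J:74, K:13 → nearest is K
(9, 3) — d² to each: H:46.25, J:29.25, K:207.25 → nearest is J
(4.5, 4) — d² to each: H:109, J:14.5, K:246.5 → nearest is J
1 of the 4 points has K as nearest.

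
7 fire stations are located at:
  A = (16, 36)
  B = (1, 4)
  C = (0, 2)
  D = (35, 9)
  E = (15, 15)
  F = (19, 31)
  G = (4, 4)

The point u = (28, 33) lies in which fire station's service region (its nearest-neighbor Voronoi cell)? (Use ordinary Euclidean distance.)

Squared Euclidean distances:
|uA|² = 144 + 9 = 153
|uB|² = 729 + 841 = 1570
|uC|² = 784 + 961 = 1745
|uD|² = 49 + 576 = 625
|uE|² = 169 + 324 = 493
|uF|² = 81 + 4 = 85
|uG|² = 576 + 841 = 1417
Minimum is at F.

F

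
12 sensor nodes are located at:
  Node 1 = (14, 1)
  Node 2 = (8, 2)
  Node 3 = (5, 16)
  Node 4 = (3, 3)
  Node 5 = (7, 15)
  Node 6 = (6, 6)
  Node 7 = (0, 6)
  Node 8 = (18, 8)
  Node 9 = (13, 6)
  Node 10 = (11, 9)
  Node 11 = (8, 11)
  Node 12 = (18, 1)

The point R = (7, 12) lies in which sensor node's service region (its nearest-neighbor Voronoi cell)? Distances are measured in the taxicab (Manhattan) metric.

d(R, Node 1) = 7 + 11 = 18
d(R, Node 2) = 1 + 10 = 11
d(R, Node 3) = 2 + 4 = 6
d(R, Node 4) = 4 + 9 = 13
d(R, Node 5) = 0 + 3 = 3
d(R, Node 6) = 1 + 6 = 7
d(R, Node 7) = 7 + 6 = 13
d(R, Node 8) = 11 + 4 = 15
d(R, Node 9) = 6 + 6 = 12
d(R, Node 10) = 4 + 3 = 7
d(R, Node 11) = 1 + 1 = 2
d(R, Node 12) = 11 + 11 = 22
Node 11 is nearest.

Node 11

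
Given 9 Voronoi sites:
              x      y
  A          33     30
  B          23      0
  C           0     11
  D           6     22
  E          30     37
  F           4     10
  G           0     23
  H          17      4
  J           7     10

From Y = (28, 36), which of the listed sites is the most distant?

Squared Euclidean distances:
|YA|² = (28−33)² + (36−30)² = 25 + 36 = 61
|YB|² = (28−23)² + (36−0)² = 25 + 1296 = 1321
|YC|² = (28−0)² + (36−11)² = 784 + 625 = 1409
|YD|² = (28−6)² + (36−22)² = 484 + 196 = 680
|YE|² = (28−30)² + (36−37)² = 4 + 1 = 5
|YF|² = (28−4)² + (36−10)² = 576 + 676 = 1252
|YG|² = (28−0)² + (36−23)² = 784 + 169 = 953
|YH|² = (28−17)² + (36−4)² = 121 + 1024 = 1145
|YJ|² = (28−7)² + (36−10)² = 441 + 676 = 1117
The largest is to C.

C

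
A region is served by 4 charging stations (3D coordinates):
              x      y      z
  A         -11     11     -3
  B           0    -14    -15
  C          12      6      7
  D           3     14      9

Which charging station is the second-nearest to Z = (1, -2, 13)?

D

Squared Euclidean distances:
|ZA|² = (1−(-11))² + (-2−11)² + (13−(-3))² = 144 + 169 + 256 = 569
|ZB|² = (1−0)² + (-2−(-14))² + (13−(-15))² = 1 + 144 + 784 = 929
|ZC|² = (1−12)² + (-2−6)² + (13−7)² = 121 + 64 + 36 = 221
|ZD|² = (1−3)² + (-2−14)² + (13−9)² = 4 + 256 + 16 = 276
Sorted ascending: C, D, A, … — the second-nearest is D.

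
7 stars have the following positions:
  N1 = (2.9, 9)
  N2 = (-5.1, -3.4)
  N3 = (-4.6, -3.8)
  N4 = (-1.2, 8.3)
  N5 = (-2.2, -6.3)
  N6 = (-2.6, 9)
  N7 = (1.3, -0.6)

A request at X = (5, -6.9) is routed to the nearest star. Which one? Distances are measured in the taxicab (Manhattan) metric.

N5

d(X,N1) = |5−2.9| + |-6.9−9| = 2.1 + 15.9 = 18
d(X,N2) = |5−(-5.1)| + |-6.9−(-3.4)| = 10.1 + 3.5 = 13.6
d(X,N3) = |5−(-4.6)| + |-6.9−(-3.8)| = 9.6 + 3.1 = 12.7
d(X,N4) = |5−(-1.2)| + |-6.9−8.3| = 6.2 + 15.2 = 21.4
d(X,N5) = |5−(-2.2)| + |-6.9−(-6.3)| = 7.2 + 0.6 = 7.8
d(X,N6) = |5−(-2.6)| + |-6.9−9| = 7.6 + 15.9 = 23.5
d(X,N7) = |5−1.3| + |-6.9−(-0.6)| = 3.7 + 6.3 = 10
N5 is nearest.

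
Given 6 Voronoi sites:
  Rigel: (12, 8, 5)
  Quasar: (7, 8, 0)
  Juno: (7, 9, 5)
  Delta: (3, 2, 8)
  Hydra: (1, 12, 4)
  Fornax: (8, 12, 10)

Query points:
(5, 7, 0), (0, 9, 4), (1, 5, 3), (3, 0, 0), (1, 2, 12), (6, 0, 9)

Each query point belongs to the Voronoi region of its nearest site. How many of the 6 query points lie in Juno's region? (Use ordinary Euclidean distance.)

(5, 7, 0) — d² to each: Rigel:75, Quasar:5, Juno:33, Delta:93, Hydra:57, Fornax:134 → nearest is Quasar
(0, 9, 4) — d² to each: Rigel:146, Quasar:66, Juno:50, Delta:74, Hydra:10, Fornax:109 → nearest is Hydra
(1, 5, 3) — d² to each: Rigel:134, Quasar:54, Juno:56, Delta:38, Hydra:50, Fornax:147 → nearest is Delta
(3, 0, 0) — d² to each: Rigel:170, Quasar:80, Juno:122, Delta:68, Hydra:164, Fornax:269 → nearest is Delta
(1, 2, 12) — d² to each: Rigel:206, Quasar:216, Juno:134, Delta:20, Hydra:164, Fornax:153 → nearest is Delta
(6, 0, 9) — d² to each: Rigel:116, Quasar:146, Juno:98, Delta:14, Hydra:194, Fornax:149 → nearest is Delta
0 of the 6 points have Juno as nearest.

0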